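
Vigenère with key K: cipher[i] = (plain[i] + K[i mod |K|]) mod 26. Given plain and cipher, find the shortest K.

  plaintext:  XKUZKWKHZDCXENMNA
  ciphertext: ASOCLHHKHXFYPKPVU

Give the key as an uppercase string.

DIUDBLX

  i= 0: A-X =  3 → D
  i= 1: S-K =  8 → I
  i= 2: O-U = 20 → U
  i= 3: C-Z =  3 → D
  i= 4: L-K =  1 → B
  i= 5: H-W = 11 → L
  i= 6: H-K = 23 → X
  i= 7: K-H =  3 → D
  i= 8: H-Z =  8 → I
  i= 9: X-D = 20 → U
  i=10: F-C =  3 → D
  i=11: Y-X =  1 → B
  i=12: P-E = 11 → L
  i=13: K-N = 23 → X
  i=14: P-M =  3 → D
  i=15: V-N =  8 → I
  i=16: U-A = 20 → U
  shifts repeat with period 7: DIUDBLX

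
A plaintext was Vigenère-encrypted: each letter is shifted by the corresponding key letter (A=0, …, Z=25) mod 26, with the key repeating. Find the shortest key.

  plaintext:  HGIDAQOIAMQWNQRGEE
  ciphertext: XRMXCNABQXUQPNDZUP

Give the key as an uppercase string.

  i= 0: X-H = 16 → Q
  i= 1: R-G = 11 → L
  i= 2: M-I =  4 → E
  i= 3: X-D = 20 → U
  i= 4: C-A =  2 → C
  i= 5: N-Q = 23 → X
  i= 6: A-O = 12 → M
  i= 7: B-I = 19 → T
  i= 8: Q-A = 16 → Q
  i= 9: X-M = 11 → L
  i=10: U-Q =  4 → E
  i=11: Q-W = 20 → U
  i=12: P-N =  2 → C
  i=13: N-Q = 23 → X
  i=14: D-R = 12 → M
  i=15: Z-G = 19 → T
  i=16: U-E = 16 → Q
  i=17: P-E = 11 → L
  shifts repeat with period 8: QLEUCXMT

QLEUCXMT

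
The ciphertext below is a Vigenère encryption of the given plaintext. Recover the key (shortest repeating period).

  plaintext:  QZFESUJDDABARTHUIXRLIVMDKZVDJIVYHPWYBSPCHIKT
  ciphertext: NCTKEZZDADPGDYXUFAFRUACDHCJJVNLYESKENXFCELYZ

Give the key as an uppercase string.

XDOGMFQA

  i= 0: N-Q = 23 → X
  i= 1: C-Z =  3 → D
  i= 2: T-F = 14 → O
  i= 3: K-E =  6 → G
  i= 4: E-S = 12 → M
  i= 5: Z-U =  5 → F
  i= 6: Z-J = 16 → Q
  i= 7: D-D =  0 → A
  i= 8: A-D = 23 → X
  i= 9: D-A =  3 → D
  i=10: P-B = 14 → O
  i=11: G-A =  6 → G
  i=12: D-R = 12 → M
  i=13: Y-T =  5 → F
  i=14: X-H = 16 → Q
  i=15: U-U =  0 → A
  i=16: F-I = 23 → X
  i=17: A-X =  3 → D
  i=18: F-R = 14 → O
  i=19: R-L =  6 → G
  i=20: U-I = 12 → M
  i=21: A-V =  5 → F
  i=22: C-M = 16 → Q
  i=23: D-D =  0 → A
  i=24: H-K = 23 → X
  i=25: C-Z =  3 → D
  i=26: J-V = 14 → O
  i=27: J-D =  6 → G
  i=28: V-J = 12 → M
  i=29: N-I =  5 → F
  i=30: L-V = 16 → Q
  i=31: Y-Y =  0 → A
  i=32: E-H = 23 → X
  i=33: S-P =  3 → D
  i=34: K-W = 14 → O
  i=35: E-Y =  6 → G
  i=36: N-B = 12 → M
  i=37: X-S =  5 → F
  i=38: F-P = 16 → Q
  i=39: C-C =  0 → A
  i=40: E-H = 23 → X
  i=41: L-I =  3 → D
  i=42: Y-K = 14 → O
  i=43: Z-T =  6 → G
  shifts repeat with period 8: XDOGMFQA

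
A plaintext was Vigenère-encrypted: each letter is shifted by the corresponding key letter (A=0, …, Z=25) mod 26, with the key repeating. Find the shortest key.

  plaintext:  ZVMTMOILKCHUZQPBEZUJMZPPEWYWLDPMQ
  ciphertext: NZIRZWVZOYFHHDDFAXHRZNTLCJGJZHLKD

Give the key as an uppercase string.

OEWYNIN

  i= 0: N-Z = 14 → O
  i= 1: Z-V =  4 → E
  i= 2: I-M = 22 → W
  i= 3: R-T = 24 → Y
  i= 4: Z-M = 13 → N
  i= 5: W-O =  8 → I
  i= 6: V-I = 13 → N
  i= 7: Z-L = 14 → O
  i= 8: O-K =  4 → E
  i= 9: Y-C = 22 → W
  i=10: F-H = 24 → Y
  i=11: H-U = 13 → N
  i=12: H-Z =  8 → I
  i=13: D-Q = 13 → N
  i=14: D-P = 14 → O
  i=15: F-B =  4 → E
  i=16: A-E = 22 → W
  i=17: X-Z = 24 → Y
  i=18: H-U = 13 → N
  i=19: R-J =  8 → I
  i=20: Z-M = 13 → N
  i=21: N-Z = 14 → O
  i=22: T-P =  4 → E
  i=23: L-P = 22 → W
  i=24: C-E = 24 → Y
  i=25: J-W = 13 → N
  i=26: G-Y =  8 → I
  i=27: J-W = 13 → N
  i=28: Z-L = 14 → O
  i=29: H-D =  4 → E
  i=30: L-P = 22 → W
  i=31: K-M = 24 → Y
  i=32: D-Q = 13 → N
  shifts repeat with period 7: OEWYNIN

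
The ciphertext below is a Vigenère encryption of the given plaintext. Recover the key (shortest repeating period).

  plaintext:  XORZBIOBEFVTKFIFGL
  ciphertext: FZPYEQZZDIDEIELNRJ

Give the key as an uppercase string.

ILYZD

  i= 0: F-X =  8 → I
  i= 1: Z-O = 11 → L
  i= 2: P-R = 24 → Y
  i= 3: Y-Z = 25 → Z
  i= 4: E-B =  3 → D
  i= 5: Q-I =  8 → I
  i= 6: Z-O = 11 → L
  i= 7: Z-B = 24 → Y
  i= 8: D-E = 25 → Z
  i= 9: I-F =  3 → D
  i=10: D-V =  8 → I
  i=11: E-T = 11 → L
  i=12: I-K = 24 → Y
  i=13: E-F = 25 → Z
  i=14: L-I =  3 → D
  i=15: N-F =  8 → I
  i=16: R-G = 11 → L
  i=17: J-L = 24 → Y
  shifts repeat with period 5: ILYZD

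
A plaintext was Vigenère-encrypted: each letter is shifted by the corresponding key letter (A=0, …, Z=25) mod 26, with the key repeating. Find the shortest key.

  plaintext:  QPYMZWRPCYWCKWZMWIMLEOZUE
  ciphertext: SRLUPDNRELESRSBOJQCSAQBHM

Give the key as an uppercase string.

CCNIQHW

  i= 0: S-Q =  2 → C
  i= 1: R-P =  2 → C
  i= 2: L-Y = 13 → N
  i= 3: U-M =  8 → I
  i= 4: P-Z = 16 → Q
  i= 5: D-W =  7 → H
  i= 6: N-R = 22 → W
  i= 7: R-P =  2 → C
  i= 8: E-C =  2 → C
  i= 9: L-Y = 13 → N
  i=10: E-W =  8 → I
  i=11: S-C = 16 → Q
  i=12: R-K =  7 → H
  i=13: S-W = 22 → W
  i=14: B-Z =  2 → C
  i=15: O-M =  2 → C
  i=16: J-W = 13 → N
  i=17: Q-I =  8 → I
  i=18: C-M = 16 → Q
  i=19: S-L =  7 → H
  i=20: A-E = 22 → W
  i=21: Q-O =  2 → C
  i=22: B-Z =  2 → C
  i=23: H-U = 13 → N
  i=24: M-E =  8 → I
  shifts repeat with period 7: CCNIQHW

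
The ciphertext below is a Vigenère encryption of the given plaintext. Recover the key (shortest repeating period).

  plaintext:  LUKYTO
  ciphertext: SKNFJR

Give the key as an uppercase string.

  i= 0: S-L =  7 → H
  i= 1: K-U = 16 → Q
  i= 2: N-K =  3 → D
  i= 3: F-Y =  7 → H
  i= 4: J-T = 16 → Q
  i= 5: R-O =  3 → D
  shifts repeat with period 3: HQD

HQD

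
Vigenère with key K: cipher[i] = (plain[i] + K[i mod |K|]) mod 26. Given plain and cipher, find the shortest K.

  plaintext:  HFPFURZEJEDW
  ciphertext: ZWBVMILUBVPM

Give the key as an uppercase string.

SRMQ

  i= 0: Z-H = 18 → S
  i= 1: W-F = 17 → R
  i= 2: B-P = 12 → M
  i= 3: V-F = 16 → Q
  i= 4: M-U = 18 → S
  i= 5: I-R = 17 → R
  i= 6: L-Z = 12 → M
  i= 7: U-E = 16 → Q
  i= 8: B-J = 18 → S
  i= 9: V-E = 17 → R
  i=10: P-D = 12 → M
  i=11: M-W = 16 → Q
  shifts repeat with period 4: SRMQ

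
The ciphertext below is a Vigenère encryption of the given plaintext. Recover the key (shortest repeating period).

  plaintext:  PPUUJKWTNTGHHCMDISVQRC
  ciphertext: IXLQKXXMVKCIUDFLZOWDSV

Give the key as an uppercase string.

  i= 0: I-P = 19 → T
  i= 1: X-P =  8 → I
  i= 2: L-U = 17 → R
  i= 3: Q-U = 22 → W
  i= 4: K-J =  1 → B
  i= 5: X-K = 13 → N
  i= 6: X-W =  1 → B
  i= 7: M-T = 19 → T
  i= 8: V-N =  8 → I
  i= 9: K-T = 17 → R
  i=10: C-G = 22 → W
  i=11: I-H =  1 → B
  i=12: U-H = 13 → N
  i=13: D-C =  1 → B
  i=14: F-M = 19 → T
  i=15: L-D =  8 → I
  i=16: Z-I = 17 → R
  i=17: O-S = 22 → W
  i=18: W-V =  1 → B
  i=19: D-Q = 13 → N
  i=20: S-R =  1 → B
  i=21: V-C = 19 → T
  shifts repeat with period 7: TIRWBNB

TIRWBNB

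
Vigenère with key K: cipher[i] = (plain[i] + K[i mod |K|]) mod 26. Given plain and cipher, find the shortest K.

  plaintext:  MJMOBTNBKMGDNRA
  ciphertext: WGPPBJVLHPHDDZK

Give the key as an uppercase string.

  i= 0: W-M = 10 → K
  i= 1: G-J = 23 → X
  i= 2: P-M =  3 → D
  i= 3: P-O =  1 → B
  i= 4: B-B =  0 → A
  i= 5: J-T = 16 → Q
  i= 6: V-N =  8 → I
  i= 7: L-B = 10 → K
  i= 8: H-K = 23 → X
  i= 9: P-M =  3 → D
  i=10: H-G =  1 → B
  i=11: D-D =  0 → A
  i=12: D-N = 16 → Q
  i=13: Z-R =  8 → I
  i=14: K-A = 10 → K
  shifts repeat with period 7: KXDBAQI

KXDBAQI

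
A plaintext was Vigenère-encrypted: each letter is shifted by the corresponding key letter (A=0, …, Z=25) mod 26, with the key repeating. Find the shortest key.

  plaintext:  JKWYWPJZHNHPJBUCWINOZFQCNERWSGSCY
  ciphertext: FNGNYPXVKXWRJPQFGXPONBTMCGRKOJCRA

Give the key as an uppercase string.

  i= 0: F-J = 22 → W
  i= 1: N-K =  3 → D
  i= 2: G-W = 10 → K
  i= 3: N-Y = 15 → P
  i= 4: Y-W =  2 → C
  i= 5: P-P =  0 → A
  i= 6: X-J = 14 → O
  i= 7: V-Z = 22 → W
  i= 8: K-H =  3 → D
  i= 9: X-N = 10 → K
  i=10: W-H = 15 → P
  i=11: R-P =  2 → C
  i=12: J-J =  0 → A
  i=13: P-B = 14 → O
  i=14: Q-U = 22 → W
  i=15: F-C =  3 → D
  i=16: G-W = 10 → K
  i=17: X-I = 15 → P
  i=18: P-N =  2 → C
  i=19: O-O =  0 → A
  i=20: N-Z = 14 → O
  i=21: B-F = 22 → W
  i=22: T-Q =  3 → D
  i=23: M-C = 10 → K
  i=24: C-N = 15 → P
  i=25: G-E =  2 → C
  i=26: R-R =  0 → A
  i=27: K-W = 14 → O
  i=28: O-S = 22 → W
  i=29: J-G =  3 → D
  i=30: C-S = 10 → K
  i=31: R-C = 15 → P
  i=32: A-Y =  2 → C
  shifts repeat with period 7: WDKPCAO

WDKPCAO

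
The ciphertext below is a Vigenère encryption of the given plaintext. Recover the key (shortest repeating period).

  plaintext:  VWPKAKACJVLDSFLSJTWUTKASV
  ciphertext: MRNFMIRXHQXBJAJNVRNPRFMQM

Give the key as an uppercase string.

RVYVMY

  i= 0: M-V = 17 → R
  i= 1: R-W = 21 → V
  i= 2: N-P = 24 → Y
  i= 3: F-K = 21 → V
  i= 4: M-A = 12 → M
  i= 5: I-K = 24 → Y
  i= 6: R-A = 17 → R
  i= 7: X-C = 21 → V
  i= 8: H-J = 24 → Y
  i= 9: Q-V = 21 → V
  i=10: X-L = 12 → M
  i=11: B-D = 24 → Y
  i=12: J-S = 17 → R
  i=13: A-F = 21 → V
  i=14: J-L = 24 → Y
  i=15: N-S = 21 → V
  i=16: V-J = 12 → M
  i=17: R-T = 24 → Y
  i=18: N-W = 17 → R
  i=19: P-U = 21 → V
  i=20: R-T = 24 → Y
  i=21: F-K = 21 → V
  i=22: M-A = 12 → M
  i=23: Q-S = 24 → Y
  i=24: M-V = 17 → R
  shifts repeat with period 6: RVYVMY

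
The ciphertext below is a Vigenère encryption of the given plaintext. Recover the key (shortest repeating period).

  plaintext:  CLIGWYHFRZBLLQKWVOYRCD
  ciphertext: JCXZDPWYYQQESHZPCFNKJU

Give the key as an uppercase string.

  i= 0: J-C =  7 → H
  i= 1: C-L = 17 → R
  i= 2: X-I = 15 → P
  i= 3: Z-G = 19 → T
  i= 4: D-W =  7 → H
  i= 5: P-Y = 17 → R
  i= 6: W-H = 15 → P
  i= 7: Y-F = 19 → T
  i= 8: Y-R =  7 → H
  i= 9: Q-Z = 17 → R
  i=10: Q-B = 15 → P
  i=11: E-L = 19 → T
  i=12: S-L =  7 → H
  i=13: H-Q = 17 → R
  i=14: Z-K = 15 → P
  i=15: P-W = 19 → T
  i=16: C-V =  7 → H
  i=17: F-O = 17 → R
  i=18: N-Y = 15 → P
  i=19: K-R = 19 → T
  i=20: J-C =  7 → H
  i=21: U-D = 17 → R
  shifts repeat with period 4: HRPT

HRPT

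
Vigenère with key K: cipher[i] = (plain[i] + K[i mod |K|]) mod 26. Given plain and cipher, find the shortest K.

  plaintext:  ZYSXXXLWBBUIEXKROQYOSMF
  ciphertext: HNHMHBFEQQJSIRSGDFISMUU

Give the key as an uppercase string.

IPPPKEU

  i= 0: H-Z =  8 → I
  i= 1: N-Y = 15 → P
  i= 2: H-S = 15 → P
  i= 3: M-X = 15 → P
  i= 4: H-X = 10 → K
  i= 5: B-X =  4 → E
  i= 6: F-L = 20 → U
  i= 7: E-W =  8 → I
  i= 8: Q-B = 15 → P
  i= 9: Q-B = 15 → P
  i=10: J-U = 15 → P
  i=11: S-I = 10 → K
  i=12: I-E =  4 → E
  i=13: R-X = 20 → U
  i=14: S-K =  8 → I
  i=15: G-R = 15 → P
  i=16: D-O = 15 → P
  i=17: F-Q = 15 → P
  i=18: I-Y = 10 → K
  i=19: S-O =  4 → E
  i=20: M-S = 20 → U
  i=21: U-M =  8 → I
  i=22: U-F = 15 → P
  shifts repeat with period 7: IPPPKEU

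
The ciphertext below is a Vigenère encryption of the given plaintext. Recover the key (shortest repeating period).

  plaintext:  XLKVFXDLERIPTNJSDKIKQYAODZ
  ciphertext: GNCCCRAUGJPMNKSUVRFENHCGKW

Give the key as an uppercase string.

JCSHXUX

  i= 0: G-X =  9 → J
  i= 1: N-L =  2 → C
  i= 2: C-K = 18 → S
  i= 3: C-V =  7 → H
  i= 4: C-F = 23 → X
  i= 5: R-X = 20 → U
  i= 6: A-D = 23 → X
  i= 7: U-L =  9 → J
  i= 8: G-E =  2 → C
  i= 9: J-R = 18 → S
  i=10: P-I =  7 → H
  i=11: M-P = 23 → X
  i=12: N-T = 20 → U
  i=13: K-N = 23 → X
  i=14: S-J =  9 → J
  i=15: U-S =  2 → C
  i=16: V-D = 18 → S
  i=17: R-K =  7 → H
  i=18: F-I = 23 → X
  i=19: E-K = 20 → U
  i=20: N-Q = 23 → X
  i=21: H-Y =  9 → J
  i=22: C-A =  2 → C
  i=23: G-O = 18 → S
  i=24: K-D =  7 → H
  i=25: W-Z = 23 → X
  shifts repeat with period 7: JCSHXUX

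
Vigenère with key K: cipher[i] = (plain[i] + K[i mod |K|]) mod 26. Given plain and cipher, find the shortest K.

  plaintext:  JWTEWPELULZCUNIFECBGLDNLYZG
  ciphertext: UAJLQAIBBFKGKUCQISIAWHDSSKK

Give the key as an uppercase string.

LEQHU

  i= 0: U-J = 11 → L
  i= 1: A-W =  4 → E
  i= 2: J-T = 16 → Q
  i= 3: L-E =  7 → H
  i= 4: Q-W = 20 → U
  i= 5: A-P = 11 → L
  i= 6: I-E =  4 → E
  i= 7: B-L = 16 → Q
  i= 8: B-U =  7 → H
  i= 9: F-L = 20 → U
  i=10: K-Z = 11 → L
  i=11: G-C =  4 → E
  i=12: K-U = 16 → Q
  i=13: U-N =  7 → H
  i=14: C-I = 20 → U
  i=15: Q-F = 11 → L
  i=16: I-E =  4 → E
  i=17: S-C = 16 → Q
  i=18: I-B =  7 → H
  i=19: A-G = 20 → U
  i=20: W-L = 11 → L
  i=21: H-D =  4 → E
  i=22: D-N = 16 → Q
  i=23: S-L =  7 → H
  i=24: S-Y = 20 → U
  i=25: K-Z = 11 → L
  i=26: K-G =  4 → E
  shifts repeat with period 5: LEQHU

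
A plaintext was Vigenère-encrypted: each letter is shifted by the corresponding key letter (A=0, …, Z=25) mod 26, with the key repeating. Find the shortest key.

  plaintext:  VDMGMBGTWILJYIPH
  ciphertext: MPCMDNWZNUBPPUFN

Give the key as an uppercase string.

  i= 0: M-V = 17 → R
  i= 1: P-D = 12 → M
  i= 2: C-M = 16 → Q
  i= 3: M-G =  6 → G
  i= 4: D-M = 17 → R
  i= 5: N-B = 12 → M
  i= 6: W-G = 16 → Q
  i= 7: Z-T =  6 → G
  i= 8: N-W = 17 → R
  i= 9: U-I = 12 → M
  i=10: B-L = 16 → Q
  i=11: P-J =  6 → G
  i=12: P-Y = 17 → R
  i=13: U-I = 12 → M
  i=14: F-P = 16 → Q
  i=15: N-H =  6 → G
  shifts repeat with period 4: RMQG

RMQG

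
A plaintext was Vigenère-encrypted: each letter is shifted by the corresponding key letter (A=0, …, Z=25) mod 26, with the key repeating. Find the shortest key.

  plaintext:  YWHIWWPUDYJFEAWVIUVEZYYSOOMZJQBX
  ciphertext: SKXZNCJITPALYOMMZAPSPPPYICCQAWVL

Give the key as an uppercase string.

  i= 0: S-Y = 20 → U
  i= 1: K-W = 14 → O
  i= 2: X-H = 16 → Q
  i= 3: Z-I = 17 → R
  i= 4: N-W = 17 → R
  i= 5: C-W =  6 → G
  i= 6: J-P = 20 → U
  i= 7: I-U = 14 → O
  i= 8: T-D = 16 → Q
  i= 9: P-Y = 17 → R
  i=10: A-J = 17 → R
  i=11: L-F =  6 → G
  i=12: Y-E = 20 → U
  i=13: O-A = 14 → O
  i=14: M-W = 16 → Q
  i=15: M-V = 17 → R
  i=16: Z-I = 17 → R
  i=17: A-U =  6 → G
  i=18: P-V = 20 → U
  i=19: S-E = 14 → O
  i=20: P-Z = 16 → Q
  i=21: P-Y = 17 → R
  i=22: P-Y = 17 → R
  i=23: Y-S =  6 → G
  i=24: I-O = 20 → U
  i=25: C-O = 14 → O
  i=26: C-M = 16 → Q
  i=27: Q-Z = 17 → R
  i=28: A-J = 17 → R
  i=29: W-Q =  6 → G
  i=30: V-B = 20 → U
  i=31: L-X = 14 → O
  shifts repeat with period 6: UOQRRG

UOQRRG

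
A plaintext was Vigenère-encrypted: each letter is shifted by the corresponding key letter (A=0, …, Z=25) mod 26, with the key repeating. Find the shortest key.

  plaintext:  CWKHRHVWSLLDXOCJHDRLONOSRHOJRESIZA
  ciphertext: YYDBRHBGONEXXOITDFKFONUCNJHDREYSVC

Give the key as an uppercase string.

  i= 0: Y-C = 22 → W
  i= 1: Y-W =  2 → C
  i= 2: D-K = 19 → T
  i= 3: B-H = 20 → U
  i= 4: R-R =  0 → A
  i= 5: H-H =  0 → A
  i= 6: B-V =  6 → G
  i= 7: G-W = 10 → K
  i= 8: O-S = 22 → W
  i= 9: N-L =  2 → C
  i=10: E-L = 19 → T
  i=11: X-D = 20 → U
  i=12: X-X =  0 → A
  i=13: O-O =  0 → A
  i=14: I-C =  6 → G
  i=15: T-J = 10 → K
  i=16: D-H = 22 → W
  i=17: F-D =  2 → C
  i=18: K-R = 19 → T
  i=19: F-L = 20 → U
  i=20: O-O =  0 → A
  i=21: N-N =  0 → A
  i=22: U-O =  6 → G
  i=23: C-S = 10 → K
  i=24: N-R = 22 → W
  i=25: J-H =  2 → C
  i=26: H-O = 19 → T
  i=27: D-J = 20 → U
  i=28: R-R =  0 → A
  i=29: E-E =  0 → A
  i=30: Y-S =  6 → G
  i=31: S-I = 10 → K
  i=32: V-Z = 22 → W
  i=33: C-A =  2 → C
  shifts repeat with period 8: WCTUAAGK

WCTUAAGK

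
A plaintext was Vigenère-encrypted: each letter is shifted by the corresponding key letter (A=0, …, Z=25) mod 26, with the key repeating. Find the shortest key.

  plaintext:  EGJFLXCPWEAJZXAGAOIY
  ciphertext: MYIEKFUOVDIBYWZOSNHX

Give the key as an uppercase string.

  i= 0: M-E =  8 → I
  i= 1: Y-G = 18 → S
  i= 2: I-J = 25 → Z
  i= 3: E-F = 25 → Z
  i= 4: K-L = 25 → Z
  i= 5: F-X =  8 → I
  i= 6: U-C = 18 → S
  i= 7: O-P = 25 → Z
  i= 8: V-W = 25 → Z
  i= 9: D-E = 25 → Z
  i=10: I-A =  8 → I
  i=11: B-J = 18 → S
  i=12: Y-Z = 25 → Z
  i=13: W-X = 25 → Z
  i=14: Z-A = 25 → Z
  i=15: O-G =  8 → I
  i=16: S-A = 18 → S
  i=17: N-O = 25 → Z
  i=18: H-I = 25 → Z
  i=19: X-Y = 25 → Z
  shifts repeat with period 5: ISZZZ

ISZZZ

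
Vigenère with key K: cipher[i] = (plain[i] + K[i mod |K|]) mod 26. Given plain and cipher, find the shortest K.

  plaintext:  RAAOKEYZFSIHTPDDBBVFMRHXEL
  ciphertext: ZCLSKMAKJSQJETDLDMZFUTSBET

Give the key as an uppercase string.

ICLEA

  i= 0: Z-R =  8 → I
  i= 1: C-A =  2 → C
  i= 2: L-A = 11 → L
  i= 3: S-O =  4 → E
  i= 4: K-K =  0 → A
  i= 5: M-E =  8 → I
  i= 6: A-Y =  2 → C
  i= 7: K-Z = 11 → L
  i= 8: J-F =  4 → E
  i= 9: S-S =  0 → A
  i=10: Q-I =  8 → I
  i=11: J-H =  2 → C
  i=12: E-T = 11 → L
  i=13: T-P =  4 → E
  i=14: D-D =  0 → A
  i=15: L-D =  8 → I
  i=16: D-B =  2 → C
  i=17: M-B = 11 → L
  i=18: Z-V =  4 → E
  i=19: F-F =  0 → A
  i=20: U-M =  8 → I
  i=21: T-R =  2 → C
  i=22: S-H = 11 → L
  i=23: B-X =  4 → E
  i=24: E-E =  0 → A
  i=25: T-L =  8 → I
  shifts repeat with period 5: ICLEA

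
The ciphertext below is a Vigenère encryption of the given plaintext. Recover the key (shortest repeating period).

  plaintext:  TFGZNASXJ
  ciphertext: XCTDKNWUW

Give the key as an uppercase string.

EXN

  i= 0: X-T =  4 → E
  i= 1: C-F = 23 → X
  i= 2: T-G = 13 → N
  i= 3: D-Z =  4 → E
  i= 4: K-N = 23 → X
  i= 5: N-A = 13 → N
  i= 6: W-S =  4 → E
  i= 7: U-X = 23 → X
  i= 8: W-J = 13 → N
  shifts repeat with period 3: EXN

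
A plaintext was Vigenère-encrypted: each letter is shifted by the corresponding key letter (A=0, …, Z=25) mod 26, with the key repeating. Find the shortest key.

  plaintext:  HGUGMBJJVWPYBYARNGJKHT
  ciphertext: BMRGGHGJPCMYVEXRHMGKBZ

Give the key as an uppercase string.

  i= 0: B-H = 20 → U
  i= 1: M-G =  6 → G
  i= 2: R-U = 23 → X
  i= 3: G-G =  0 → A
  i= 4: G-M = 20 → U
  i= 5: H-B =  6 → G
  i= 6: G-J = 23 → X
  i= 7: J-J =  0 → A
  i= 8: P-V = 20 → U
  i= 9: C-W =  6 → G
  i=10: M-P = 23 → X
  i=11: Y-Y =  0 → A
  i=12: V-B = 20 → U
  i=13: E-Y =  6 → G
  i=14: X-A = 23 → X
  i=15: R-R =  0 → A
  i=16: H-N = 20 → U
  i=17: M-G =  6 → G
  i=18: G-J = 23 → X
  i=19: K-K =  0 → A
  i=20: B-H = 20 → U
  i=21: Z-T =  6 → G
  shifts repeat with period 4: UGXA

UGXA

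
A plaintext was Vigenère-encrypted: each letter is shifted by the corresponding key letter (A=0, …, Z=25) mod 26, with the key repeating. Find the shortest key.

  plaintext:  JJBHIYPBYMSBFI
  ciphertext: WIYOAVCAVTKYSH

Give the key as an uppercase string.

  i= 0: W-J = 13 → N
  i= 1: I-J = 25 → Z
  i= 2: Y-B = 23 → X
  i= 3: O-H =  7 → H
  i= 4: A-I = 18 → S
  i= 5: V-Y = 23 → X
  i= 6: C-P = 13 → N
  i= 7: A-B = 25 → Z
  i= 8: V-Y = 23 → X
  i= 9: T-M =  7 → H
  i=10: K-S = 18 → S
  i=11: Y-B = 23 → X
  i=12: S-F = 13 → N
  i=13: H-I = 25 → Z
  shifts repeat with period 6: NZXHSX

NZXHSX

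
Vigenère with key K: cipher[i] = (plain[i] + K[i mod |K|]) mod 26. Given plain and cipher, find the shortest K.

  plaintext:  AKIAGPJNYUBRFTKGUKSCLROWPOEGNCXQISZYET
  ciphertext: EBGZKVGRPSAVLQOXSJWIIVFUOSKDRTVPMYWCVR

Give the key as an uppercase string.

ERYZEGX

  i= 0: E-A =  4 → E
  i= 1: B-K = 17 → R
  i= 2: G-I = 24 → Y
  i= 3: Z-A = 25 → Z
  i= 4: K-G =  4 → E
  i= 5: V-P =  6 → G
  i= 6: G-J = 23 → X
  i= 7: R-N =  4 → E
  i= 8: P-Y = 17 → R
  i= 9: S-U = 24 → Y
  i=10: A-B = 25 → Z
  i=11: V-R =  4 → E
  i=12: L-F =  6 → G
  i=13: Q-T = 23 → X
  i=14: O-K =  4 → E
  i=15: X-G = 17 → R
  i=16: S-U = 24 → Y
  i=17: J-K = 25 → Z
  i=18: W-S =  4 → E
  i=19: I-C =  6 → G
  i=20: I-L = 23 → X
  i=21: V-R =  4 → E
  i=22: F-O = 17 → R
  i=23: U-W = 24 → Y
  i=24: O-P = 25 → Z
  i=25: S-O =  4 → E
  i=26: K-E =  6 → G
  i=27: D-G = 23 → X
  i=28: R-N =  4 → E
  i=29: T-C = 17 → R
  i=30: V-X = 24 → Y
  i=31: P-Q = 25 → Z
  i=32: M-I =  4 → E
  i=33: Y-S =  6 → G
  i=34: W-Z = 23 → X
  i=35: C-Y =  4 → E
  i=36: V-E = 17 → R
  i=37: R-T = 24 → Y
  shifts repeat with period 7: ERYZEGX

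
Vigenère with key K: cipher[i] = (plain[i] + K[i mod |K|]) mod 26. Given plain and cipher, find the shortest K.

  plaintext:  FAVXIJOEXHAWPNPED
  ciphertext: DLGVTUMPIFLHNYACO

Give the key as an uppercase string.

  i= 0: D-F = 24 → Y
  i= 1: L-A = 11 → L
  i= 2: G-V = 11 → L
  i= 3: V-X = 24 → Y
  i= 4: T-I = 11 → L
  i= 5: U-J = 11 → L
  i= 6: M-O = 24 → Y
  i= 7: P-E = 11 → L
  i= 8: I-X = 11 → L
  i= 9: F-H = 24 → Y
  i=10: L-A = 11 → L
  i=11: H-W = 11 → L
  i=12: N-P = 24 → Y
  i=13: Y-N = 11 → L
  i=14: A-P = 11 → L
  i=15: C-E = 24 → Y
  i=16: O-D = 11 → L
  shifts repeat with period 3: YLL

YLL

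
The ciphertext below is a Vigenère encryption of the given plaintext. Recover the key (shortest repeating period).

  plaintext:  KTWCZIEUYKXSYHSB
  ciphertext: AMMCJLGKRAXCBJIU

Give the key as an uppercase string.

QTQAKDC

  i= 0: A-K = 16 → Q
  i= 1: M-T = 19 → T
  i= 2: M-W = 16 → Q
  i= 3: C-C =  0 → A
  i= 4: J-Z = 10 → K
  i= 5: L-I =  3 → D
  i= 6: G-E =  2 → C
  i= 7: K-U = 16 → Q
  i= 8: R-Y = 19 → T
  i= 9: A-K = 16 → Q
  i=10: X-X =  0 → A
  i=11: C-S = 10 → K
  i=12: B-Y =  3 → D
  i=13: J-H =  2 → C
  i=14: I-S = 16 → Q
  i=15: U-B = 19 → T
  shifts repeat with period 7: QTQAKDC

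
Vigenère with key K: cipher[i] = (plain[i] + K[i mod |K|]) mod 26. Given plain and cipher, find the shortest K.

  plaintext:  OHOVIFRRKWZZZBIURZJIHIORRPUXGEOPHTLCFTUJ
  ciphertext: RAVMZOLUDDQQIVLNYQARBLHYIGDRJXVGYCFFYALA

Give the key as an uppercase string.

  i= 0: R-O =  3 → D
  i= 1: A-H = 19 → T
  i= 2: V-O =  7 → H
  i= 3: M-V = 17 → R
  i= 4: Z-I = 17 → R
  i= 5: O-F =  9 → J
  i= 6: L-R = 20 → U
  i= 7: U-R =  3 → D
  i= 8: D-K = 19 → T
  i= 9: D-W =  7 → H
  i=10: Q-Z = 17 → R
  i=11: Q-Z = 17 → R
  i=12: I-Z =  9 → J
  i=13: V-B = 20 → U
  i=14: L-I =  3 → D
  i=15: N-U = 19 → T
  i=16: Y-R =  7 → H
  i=17: Q-Z = 17 → R
  i=18: A-J = 17 → R
  i=19: R-I =  9 → J
  i=20: B-H = 20 → U
  i=21: L-I =  3 → D
  i=22: H-O = 19 → T
  i=23: Y-R =  7 → H
  i=24: I-R = 17 → R
  i=25: G-P = 17 → R
  i=26: D-U =  9 → J
  i=27: R-X = 20 → U
  i=28: J-G =  3 → D
  i=29: X-E = 19 → T
  i=30: V-O =  7 → H
  i=31: G-P = 17 → R
  i=32: Y-H = 17 → R
  i=33: C-T =  9 → J
  i=34: F-L = 20 → U
  i=35: F-C =  3 → D
  i=36: Y-F = 19 → T
  i=37: A-T =  7 → H
  i=38: L-U = 17 → R
  i=39: A-J = 17 → R
  shifts repeat with period 7: DTHRRJU

DTHRRJU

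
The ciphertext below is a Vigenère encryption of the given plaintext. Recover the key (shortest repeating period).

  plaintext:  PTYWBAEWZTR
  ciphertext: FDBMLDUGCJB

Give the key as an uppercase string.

  i= 0: F-P = 16 → Q
  i= 1: D-T = 10 → K
  i= 2: B-Y =  3 → D
  i= 3: M-W = 16 → Q
  i= 4: L-B = 10 → K
  i= 5: D-A =  3 → D
  i= 6: U-E = 16 → Q
  i= 7: G-W = 10 → K
  i= 8: C-Z =  3 → D
  i= 9: J-T = 16 → Q
  i=10: B-R = 10 → K
  shifts repeat with period 3: QKD

QKD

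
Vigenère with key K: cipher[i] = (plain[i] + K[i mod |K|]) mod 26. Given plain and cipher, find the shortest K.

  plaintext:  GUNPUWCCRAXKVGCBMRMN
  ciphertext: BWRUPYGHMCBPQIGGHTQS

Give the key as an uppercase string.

VCEF

  i= 0: B-G = 21 → V
  i= 1: W-U =  2 → C
  i= 2: R-N =  4 → E
  i= 3: U-P =  5 → F
  i= 4: P-U = 21 → V
  i= 5: Y-W =  2 → C
  i= 6: G-C =  4 → E
  i= 7: H-C =  5 → F
  i= 8: M-R = 21 → V
  i= 9: C-A =  2 → C
  i=10: B-X =  4 → E
  i=11: P-K =  5 → F
  i=12: Q-V = 21 → V
  i=13: I-G =  2 → C
  i=14: G-C =  4 → E
  i=15: G-B =  5 → F
  i=16: H-M = 21 → V
  i=17: T-R =  2 → C
  i=18: Q-M =  4 → E
  i=19: S-N =  5 → F
  shifts repeat with period 4: VCEF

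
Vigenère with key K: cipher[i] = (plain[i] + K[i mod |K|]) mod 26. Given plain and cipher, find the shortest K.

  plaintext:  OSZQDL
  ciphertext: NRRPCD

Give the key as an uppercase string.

ZZS

  i= 0: N-O = 25 → Z
  i= 1: R-S = 25 → Z
  i= 2: R-Z = 18 → S
  i= 3: P-Q = 25 → Z
  i= 4: C-D = 25 → Z
  i= 5: D-L = 18 → S
  shifts repeat with period 3: ZZS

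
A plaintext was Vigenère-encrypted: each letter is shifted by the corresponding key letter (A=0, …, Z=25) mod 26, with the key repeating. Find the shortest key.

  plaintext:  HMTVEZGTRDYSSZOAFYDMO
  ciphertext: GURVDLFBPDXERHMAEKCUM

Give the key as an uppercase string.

  i= 0: G-H = 25 → Z
  i= 1: U-M =  8 → I
  i= 2: R-T = 24 → Y
  i= 3: V-V =  0 → A
  i= 4: D-E = 25 → Z
  i= 5: L-Z = 12 → M
  i= 6: F-G = 25 → Z
  i= 7: B-T =  8 → I
  i= 8: P-R = 24 → Y
  i= 9: D-D =  0 → A
  i=10: X-Y = 25 → Z
  i=11: E-S = 12 → M
  i=12: R-S = 25 → Z
  i=13: H-Z =  8 → I
  i=14: M-O = 24 → Y
  i=15: A-A =  0 → A
  i=16: E-F = 25 → Z
  i=17: K-Y = 12 → M
  i=18: C-D = 25 → Z
  i=19: U-M =  8 → I
  i=20: M-O = 24 → Y
  shifts repeat with period 6: ZIYAZM

ZIYAZM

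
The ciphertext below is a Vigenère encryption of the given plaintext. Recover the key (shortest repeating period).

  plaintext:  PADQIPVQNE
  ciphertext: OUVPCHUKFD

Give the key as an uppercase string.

ZUS

  i= 0: O-P = 25 → Z
  i= 1: U-A = 20 → U
  i= 2: V-D = 18 → S
  i= 3: P-Q = 25 → Z
  i= 4: C-I = 20 → U
  i= 5: H-P = 18 → S
  i= 6: U-V = 25 → Z
  i= 7: K-Q = 20 → U
  i= 8: F-N = 18 → S
  i= 9: D-E = 25 → Z
  shifts repeat with period 3: ZUS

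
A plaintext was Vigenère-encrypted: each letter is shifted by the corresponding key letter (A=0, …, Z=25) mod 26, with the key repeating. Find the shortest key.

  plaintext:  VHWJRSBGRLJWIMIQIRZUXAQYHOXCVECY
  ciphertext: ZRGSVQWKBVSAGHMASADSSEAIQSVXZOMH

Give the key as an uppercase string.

  i= 0: Z-V =  4 → E
  i= 1: R-H = 10 → K
  i= 2: G-W = 10 → K
  i= 3: S-J =  9 → J
  i= 4: V-R =  4 → E
  i= 5: Q-S = 24 → Y
  i= 6: W-B = 21 → V
  i= 7: K-G =  4 → E
  i= 8: B-R = 10 → K
  i= 9: V-L = 10 → K
  i=10: S-J =  9 → J
  i=11: A-W =  4 → E
  i=12: G-I = 24 → Y
  i=13: H-M = 21 → V
  i=14: M-I =  4 → E
  i=15: A-Q = 10 → K
  i=16: S-I = 10 → K
  i=17: A-R =  9 → J
  i=18: D-Z =  4 → E
  i=19: S-U = 24 → Y
  i=20: S-X = 21 → V
  i=21: E-A =  4 → E
  i=22: A-Q = 10 → K
  i=23: I-Y = 10 → K
  i=24: Q-H =  9 → J
  i=25: S-O =  4 → E
  i=26: V-X = 24 → Y
  i=27: X-C = 21 → V
  i=28: Z-V =  4 → E
  i=29: O-E = 10 → K
  i=30: M-C = 10 → K
  i=31: H-Y =  9 → J
  shifts repeat with period 7: EKKJEYV

EKKJEYV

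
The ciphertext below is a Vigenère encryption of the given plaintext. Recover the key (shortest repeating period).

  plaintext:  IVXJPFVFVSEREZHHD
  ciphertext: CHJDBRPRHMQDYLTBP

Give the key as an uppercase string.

UMM

  i= 0: C-I = 20 → U
  i= 1: H-V = 12 → M
  i= 2: J-X = 12 → M
  i= 3: D-J = 20 → U
  i= 4: B-P = 12 → M
  i= 5: R-F = 12 → M
  i= 6: P-V = 20 → U
  i= 7: R-F = 12 → M
  i= 8: H-V = 12 → M
  i= 9: M-S = 20 → U
  i=10: Q-E = 12 → M
  i=11: D-R = 12 → M
  i=12: Y-E = 20 → U
  i=13: L-Z = 12 → M
  i=14: T-H = 12 → M
  i=15: B-H = 20 → U
  i=16: P-D = 12 → M
  shifts repeat with period 3: UMM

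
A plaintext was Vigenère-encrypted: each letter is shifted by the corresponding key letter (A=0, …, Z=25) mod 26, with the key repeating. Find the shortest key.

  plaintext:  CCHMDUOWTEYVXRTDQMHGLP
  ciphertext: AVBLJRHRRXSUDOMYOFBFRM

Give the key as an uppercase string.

YTUZGXTV

  i= 0: A-C = 24 → Y
  i= 1: V-C = 19 → T
  i= 2: B-H = 20 → U
  i= 3: L-M = 25 → Z
  i= 4: J-D =  6 → G
  i= 5: R-U = 23 → X
  i= 6: H-O = 19 → T
  i= 7: R-W = 21 → V
  i= 8: R-T = 24 → Y
  i= 9: X-E = 19 → T
  i=10: S-Y = 20 → U
  i=11: U-V = 25 → Z
  i=12: D-X =  6 → G
  i=13: O-R = 23 → X
  i=14: M-T = 19 → T
  i=15: Y-D = 21 → V
  i=16: O-Q = 24 → Y
  i=17: F-M = 19 → T
  i=18: B-H = 20 → U
  i=19: F-G = 25 → Z
  i=20: R-L =  6 → G
  i=21: M-P = 23 → X
  shifts repeat with period 8: YTUZGXTV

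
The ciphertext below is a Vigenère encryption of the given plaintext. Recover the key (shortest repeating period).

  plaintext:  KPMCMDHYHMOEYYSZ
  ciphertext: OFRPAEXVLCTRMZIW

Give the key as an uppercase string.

  i= 0: O-K =  4 → E
  i= 1: F-P = 16 → Q
  i= 2: R-M =  5 → F
  i= 3: P-C = 13 → N
  i= 4: A-M = 14 → O
  i= 5: E-D =  1 → B
  i= 6: X-H = 16 → Q
  i= 7: V-Y = 23 → X
  i= 8: L-H =  4 → E
  i= 9: C-M = 16 → Q
  i=10: T-O =  5 → F
  i=11: R-E = 13 → N
  i=12: M-Y = 14 → O
  i=13: Z-Y =  1 → B
  i=14: I-S = 16 → Q
  i=15: W-Z = 23 → X
  shifts repeat with period 8: EQFNOBQX

EQFNOBQX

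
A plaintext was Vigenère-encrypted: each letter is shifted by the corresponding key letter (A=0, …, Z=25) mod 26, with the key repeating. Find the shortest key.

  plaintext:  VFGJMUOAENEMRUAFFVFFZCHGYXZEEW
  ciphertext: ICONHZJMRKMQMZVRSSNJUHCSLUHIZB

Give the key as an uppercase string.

  i= 0: I-V = 13 → N
  i= 1: C-F = 23 → X
  i= 2: O-G =  8 → I
  i= 3: N-J =  4 → E
  i= 4: H-M = 21 → V
  i= 5: Z-U =  5 → F
  i= 6: J-O = 21 → V
  i= 7: M-A = 12 → M
  i= 8: R-E = 13 → N
  i= 9: K-N = 23 → X
  i=10: M-E =  8 → I
  i=11: Q-M =  4 → E
  i=12: M-R = 21 → V
  i=13: Z-U =  5 → F
  i=14: V-A = 21 → V
  i=15: R-F = 12 → M
  i=16: S-F = 13 → N
  i=17: S-V = 23 → X
  i=18: N-F =  8 → I
  i=19: J-F =  4 → E
  i=20: U-Z = 21 → V
  i=21: H-C =  5 → F
  i=22: C-H = 21 → V
  i=23: S-G = 12 → M
  i=24: L-Y = 13 → N
  i=25: U-X = 23 → X
  i=26: H-Z =  8 → I
  i=27: I-E =  4 → E
  i=28: Z-E = 21 → V
  i=29: B-W =  5 → F
  shifts repeat with period 8: NXIEVFVM

NXIEVFVM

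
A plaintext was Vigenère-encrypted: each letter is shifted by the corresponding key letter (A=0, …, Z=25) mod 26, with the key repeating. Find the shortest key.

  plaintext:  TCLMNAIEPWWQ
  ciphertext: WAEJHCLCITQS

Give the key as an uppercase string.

DYTXUC

  i= 0: W-T =  3 → D
  i= 1: A-C = 24 → Y
  i= 2: E-L = 19 → T
  i= 3: J-M = 23 → X
  i= 4: H-N = 20 → U
  i= 5: C-A =  2 → C
  i= 6: L-I =  3 → D
  i= 7: C-E = 24 → Y
  i= 8: I-P = 19 → T
  i= 9: T-W = 23 → X
  i=10: Q-W = 20 → U
  i=11: S-Q =  2 → C
  shifts repeat with period 6: DYTXUC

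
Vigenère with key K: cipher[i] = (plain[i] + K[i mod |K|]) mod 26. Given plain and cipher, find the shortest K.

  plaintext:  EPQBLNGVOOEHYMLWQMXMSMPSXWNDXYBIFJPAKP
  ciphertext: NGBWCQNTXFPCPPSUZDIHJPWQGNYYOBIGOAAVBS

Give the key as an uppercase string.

  i= 0: N-E =  9 → J
  i= 1: G-P = 17 → R
  i= 2: B-Q = 11 → L
  i= 3: W-B = 21 → V
  i= 4: C-L = 17 → R
  i= 5: Q-N =  3 → D
  i= 6: N-G =  7 → H
  i= 7: T-V = 24 → Y
  i= 8: X-O =  9 → J
  i= 9: F-O = 17 → R
  i=10: P-E = 11 → L
  i=11: C-H = 21 → V
  i=12: P-Y = 17 → R
  i=13: P-M =  3 → D
  i=14: S-L =  7 → H
  i=15: U-W = 24 → Y
  i=16: Z-Q =  9 → J
  i=17: D-M = 17 → R
  i=18: I-X = 11 → L
  i=19: H-M = 21 → V
  i=20: J-S = 17 → R
  i=21: P-M =  3 → D
  i=22: W-P =  7 → H
  i=23: Q-S = 24 → Y
  i=24: G-X =  9 → J
  i=25: N-W = 17 → R
  i=26: Y-N = 11 → L
  i=27: Y-D = 21 → V
  i=28: O-X = 17 → R
  i=29: B-Y =  3 → D
  i=30: I-B =  7 → H
  i=31: G-I = 24 → Y
  i=32: O-F =  9 → J
  i=33: A-J = 17 → R
  i=34: A-P = 11 → L
  i=35: V-A = 21 → V
  i=36: B-K = 17 → R
  i=37: S-P =  3 → D
  shifts repeat with period 8: JRLVRDHY

JRLVRDHY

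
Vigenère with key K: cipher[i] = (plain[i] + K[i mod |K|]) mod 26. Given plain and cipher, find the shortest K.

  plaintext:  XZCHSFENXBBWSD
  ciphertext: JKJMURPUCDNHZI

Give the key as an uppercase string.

MLHFC

  i= 0: J-X = 12 → M
  i= 1: K-Z = 11 → L
  i= 2: J-C =  7 → H
  i= 3: M-H =  5 → F
  i= 4: U-S =  2 → C
  i= 5: R-F = 12 → M
  i= 6: P-E = 11 → L
  i= 7: U-N =  7 → H
  i= 8: C-X =  5 → F
  i= 9: D-B =  2 → C
  i=10: N-B = 12 → M
  i=11: H-W = 11 → L
  i=12: Z-S =  7 → H
  i=13: I-D =  5 → F
  shifts repeat with period 5: MLHFC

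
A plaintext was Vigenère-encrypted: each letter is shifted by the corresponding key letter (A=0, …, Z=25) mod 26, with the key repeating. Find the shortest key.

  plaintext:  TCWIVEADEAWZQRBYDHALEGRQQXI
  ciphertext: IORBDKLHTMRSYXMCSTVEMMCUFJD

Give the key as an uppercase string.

PMVTIGLE

  i= 0: I-T = 15 → P
  i= 1: O-C = 12 → M
  i= 2: R-W = 21 → V
  i= 3: B-I = 19 → T
  i= 4: D-V =  8 → I
  i= 5: K-E =  6 → G
  i= 6: L-A = 11 → L
  i= 7: H-D =  4 → E
  i= 8: T-E = 15 → P
  i= 9: M-A = 12 → M
  i=10: R-W = 21 → V
  i=11: S-Z = 19 → T
  i=12: Y-Q =  8 → I
  i=13: X-R =  6 → G
  i=14: M-B = 11 → L
  i=15: C-Y =  4 → E
  i=16: S-D = 15 → P
  i=17: T-H = 12 → M
  i=18: V-A = 21 → V
  i=19: E-L = 19 → T
  i=20: M-E =  8 → I
  i=21: M-G =  6 → G
  i=22: C-R = 11 → L
  i=23: U-Q =  4 → E
  i=24: F-Q = 15 → P
  i=25: J-X = 12 → M
  i=26: D-I = 21 → V
  shifts repeat with period 8: PMVTIGLE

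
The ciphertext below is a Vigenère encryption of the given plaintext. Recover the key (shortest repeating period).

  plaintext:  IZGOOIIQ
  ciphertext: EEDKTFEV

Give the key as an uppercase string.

WFX

  i= 0: E-I = 22 → W
  i= 1: E-Z =  5 → F
  i= 2: D-G = 23 → X
  i= 3: K-O = 22 → W
  i= 4: T-O =  5 → F
  i= 5: F-I = 23 → X
  i= 6: E-I = 22 → W
  i= 7: V-Q =  5 → F
  shifts repeat with period 3: WFX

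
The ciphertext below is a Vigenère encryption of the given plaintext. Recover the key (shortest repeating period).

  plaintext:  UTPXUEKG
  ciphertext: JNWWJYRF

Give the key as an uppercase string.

PUHZ

  i= 0: J-U = 15 → P
  i= 1: N-T = 20 → U
  i= 2: W-P =  7 → H
  i= 3: W-X = 25 → Z
  i= 4: J-U = 15 → P
  i= 5: Y-E = 20 → U
  i= 6: R-K =  7 → H
  i= 7: F-G = 25 → Z
  shifts repeat with period 4: PUHZ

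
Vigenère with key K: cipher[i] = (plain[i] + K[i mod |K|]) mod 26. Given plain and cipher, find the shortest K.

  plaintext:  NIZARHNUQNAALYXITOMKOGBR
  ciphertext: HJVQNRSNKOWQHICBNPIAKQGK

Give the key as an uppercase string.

UBWQWKFT

  i= 0: H-N = 20 → U
  i= 1: J-I =  1 → B
  i= 2: V-Z = 22 → W
  i= 3: Q-A = 16 → Q
  i= 4: N-R = 22 → W
  i= 5: R-H = 10 → K
  i= 6: S-N =  5 → F
  i= 7: N-U = 19 → T
  i= 8: K-Q = 20 → U
  i= 9: O-N =  1 → B
  i=10: W-A = 22 → W
  i=11: Q-A = 16 → Q
  i=12: H-L = 22 → W
  i=13: I-Y = 10 → K
  i=14: C-X =  5 → F
  i=15: B-I = 19 → T
  i=16: N-T = 20 → U
  i=17: P-O =  1 → B
  i=18: I-M = 22 → W
  i=19: A-K = 16 → Q
  i=20: K-O = 22 → W
  i=21: Q-G = 10 → K
  i=22: G-B =  5 → F
  i=23: K-R = 19 → T
  shifts repeat with period 8: UBWQWKFT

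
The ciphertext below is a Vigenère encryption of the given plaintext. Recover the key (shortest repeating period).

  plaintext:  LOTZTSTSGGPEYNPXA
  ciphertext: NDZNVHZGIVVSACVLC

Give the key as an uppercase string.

CPGO

  i= 0: N-L =  2 → C
  i= 1: D-O = 15 → P
  i= 2: Z-T =  6 → G
  i= 3: N-Z = 14 → O
  i= 4: V-T =  2 → C
  i= 5: H-S = 15 → P
  i= 6: Z-T =  6 → G
  i= 7: G-S = 14 → O
  i= 8: I-G =  2 → C
  i= 9: V-G = 15 → P
  i=10: V-P =  6 → G
  i=11: S-E = 14 → O
  i=12: A-Y =  2 → C
  i=13: C-N = 15 → P
  i=14: V-P =  6 → G
  i=15: L-X = 14 → O
  i=16: C-A =  2 → C
  shifts repeat with period 4: CPGO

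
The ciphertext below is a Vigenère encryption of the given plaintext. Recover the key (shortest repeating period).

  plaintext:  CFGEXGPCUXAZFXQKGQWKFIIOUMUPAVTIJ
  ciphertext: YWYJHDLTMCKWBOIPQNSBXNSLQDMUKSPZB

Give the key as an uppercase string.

  i= 0: Y-C = 22 → W
  i= 1: W-F = 17 → R
  i= 2: Y-G = 18 → S
  i= 3: J-E =  5 → F
  i= 4: H-X = 10 → K
  i= 5: D-G = 23 → X
  i= 6: L-P = 22 → W
  i= 7: T-C = 17 → R
  i= 8: M-U = 18 → S
  i= 9: C-X =  5 → F
  i=10: K-A = 10 → K
  i=11: W-Z = 23 → X
  i=12: B-F = 22 → W
  i=13: O-X = 17 → R
  i=14: I-Q = 18 → S
  i=15: P-K =  5 → F
  i=16: Q-G = 10 → K
  i=17: N-Q = 23 → X
  i=18: S-W = 22 → W
  i=19: B-K = 17 → R
  i=20: X-F = 18 → S
  i=21: N-I =  5 → F
  i=22: S-I = 10 → K
  i=23: L-O = 23 → X
  i=24: Q-U = 22 → W
  i=25: D-M = 17 → R
  i=26: M-U = 18 → S
  i=27: U-P =  5 → F
  i=28: K-A = 10 → K
  i=29: S-V = 23 → X
  i=30: P-T = 22 → W
  i=31: Z-I = 17 → R
  i=32: B-J = 18 → S
  shifts repeat with period 6: WRSFKX

WRSFKX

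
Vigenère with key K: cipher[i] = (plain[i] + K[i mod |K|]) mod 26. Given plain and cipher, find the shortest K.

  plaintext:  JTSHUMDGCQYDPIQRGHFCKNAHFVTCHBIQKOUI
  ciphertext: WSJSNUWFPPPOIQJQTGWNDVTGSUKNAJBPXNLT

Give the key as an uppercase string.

NZRLTITZ

  i= 0: W-J = 13 → N
  i= 1: S-T = 25 → Z
  i= 2: J-S = 17 → R
  i= 3: S-H = 11 → L
  i= 4: N-U = 19 → T
  i= 5: U-M =  8 → I
  i= 6: W-D = 19 → T
  i= 7: F-G = 25 → Z
  i= 8: P-C = 13 → N
  i= 9: P-Q = 25 → Z
  i=10: P-Y = 17 → R
  i=11: O-D = 11 → L
  i=12: I-P = 19 → T
  i=13: Q-I =  8 → I
  i=14: J-Q = 19 → T
  i=15: Q-R = 25 → Z
  i=16: T-G = 13 → N
  i=17: G-H = 25 → Z
  i=18: W-F = 17 → R
  i=19: N-C = 11 → L
  i=20: D-K = 19 → T
  i=21: V-N =  8 → I
  i=22: T-A = 19 → T
  i=23: G-H = 25 → Z
  i=24: S-F = 13 → N
  i=25: U-V = 25 → Z
  i=26: K-T = 17 → R
  i=27: N-C = 11 → L
  i=28: A-H = 19 → T
  i=29: J-B =  8 → I
  i=30: B-I = 19 → T
  i=31: P-Q = 25 → Z
  i=32: X-K = 13 → N
  i=33: N-O = 25 → Z
  i=34: L-U = 17 → R
  i=35: T-I = 11 → L
  shifts repeat with period 8: NZRLTITZ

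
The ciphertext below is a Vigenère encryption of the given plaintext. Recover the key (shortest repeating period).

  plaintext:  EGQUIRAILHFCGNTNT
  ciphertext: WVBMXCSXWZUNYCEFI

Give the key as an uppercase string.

SPL

  i= 0: W-E = 18 → S
  i= 1: V-G = 15 → P
  i= 2: B-Q = 11 → L
  i= 3: M-U = 18 → S
  i= 4: X-I = 15 → P
  i= 5: C-R = 11 → L
  i= 6: S-A = 18 → S
  i= 7: X-I = 15 → P
  i= 8: W-L = 11 → L
  i= 9: Z-H = 18 → S
  i=10: U-F = 15 → P
  i=11: N-C = 11 → L
  i=12: Y-G = 18 → S
  i=13: C-N = 15 → P
  i=14: E-T = 11 → L
  i=15: F-N = 18 → S
  i=16: I-T = 15 → P
  shifts repeat with period 3: SPL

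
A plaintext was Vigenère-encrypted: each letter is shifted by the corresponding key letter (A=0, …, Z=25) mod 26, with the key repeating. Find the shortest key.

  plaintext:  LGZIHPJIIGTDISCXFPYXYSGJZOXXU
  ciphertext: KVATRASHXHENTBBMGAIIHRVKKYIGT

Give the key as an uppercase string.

ZPBLKLJ

  i= 0: K-L = 25 → Z
  i= 1: V-G = 15 → P
  i= 2: A-Z =  1 → B
  i= 3: T-I = 11 → L
  i= 4: R-H = 10 → K
  i= 5: A-P = 11 → L
  i= 6: S-J =  9 → J
  i= 7: H-I = 25 → Z
  i= 8: X-I = 15 → P
  i= 9: H-G =  1 → B
  i=10: E-T = 11 → L
  i=11: N-D = 10 → K
  i=12: T-I = 11 → L
  i=13: B-S =  9 → J
  i=14: B-C = 25 → Z
  i=15: M-X = 15 → P
  i=16: G-F =  1 → B
  i=17: A-P = 11 → L
  i=18: I-Y = 10 → K
  i=19: I-X = 11 → L
  i=20: H-Y =  9 → J
  i=21: R-S = 25 → Z
  i=22: V-G = 15 → P
  i=23: K-J =  1 → B
  i=24: K-Z = 11 → L
  i=25: Y-O = 10 → K
  i=26: I-X = 11 → L
  i=27: G-X =  9 → J
  i=28: T-U = 25 → Z
  shifts repeat with period 7: ZPBLKLJ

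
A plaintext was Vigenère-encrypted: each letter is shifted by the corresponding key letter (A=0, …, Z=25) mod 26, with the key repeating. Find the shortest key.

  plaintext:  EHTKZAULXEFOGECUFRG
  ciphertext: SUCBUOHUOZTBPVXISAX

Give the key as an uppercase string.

ONJRV

  i= 0: S-E = 14 → O
  i= 1: U-H = 13 → N
  i= 2: C-T =  9 → J
  i= 3: B-K = 17 → R
  i= 4: U-Z = 21 → V
  i= 5: O-A = 14 → O
  i= 6: H-U = 13 → N
  i= 7: U-L =  9 → J
  i= 8: O-X = 17 → R
  i= 9: Z-E = 21 → V
  i=10: T-F = 14 → O
  i=11: B-O = 13 → N
  i=12: P-G =  9 → J
  i=13: V-E = 17 → R
  i=14: X-C = 21 → V
  i=15: I-U = 14 → O
  i=16: S-F = 13 → N
  i=17: A-R =  9 → J
  i=18: X-G = 17 → R
  shifts repeat with period 5: ONJRV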